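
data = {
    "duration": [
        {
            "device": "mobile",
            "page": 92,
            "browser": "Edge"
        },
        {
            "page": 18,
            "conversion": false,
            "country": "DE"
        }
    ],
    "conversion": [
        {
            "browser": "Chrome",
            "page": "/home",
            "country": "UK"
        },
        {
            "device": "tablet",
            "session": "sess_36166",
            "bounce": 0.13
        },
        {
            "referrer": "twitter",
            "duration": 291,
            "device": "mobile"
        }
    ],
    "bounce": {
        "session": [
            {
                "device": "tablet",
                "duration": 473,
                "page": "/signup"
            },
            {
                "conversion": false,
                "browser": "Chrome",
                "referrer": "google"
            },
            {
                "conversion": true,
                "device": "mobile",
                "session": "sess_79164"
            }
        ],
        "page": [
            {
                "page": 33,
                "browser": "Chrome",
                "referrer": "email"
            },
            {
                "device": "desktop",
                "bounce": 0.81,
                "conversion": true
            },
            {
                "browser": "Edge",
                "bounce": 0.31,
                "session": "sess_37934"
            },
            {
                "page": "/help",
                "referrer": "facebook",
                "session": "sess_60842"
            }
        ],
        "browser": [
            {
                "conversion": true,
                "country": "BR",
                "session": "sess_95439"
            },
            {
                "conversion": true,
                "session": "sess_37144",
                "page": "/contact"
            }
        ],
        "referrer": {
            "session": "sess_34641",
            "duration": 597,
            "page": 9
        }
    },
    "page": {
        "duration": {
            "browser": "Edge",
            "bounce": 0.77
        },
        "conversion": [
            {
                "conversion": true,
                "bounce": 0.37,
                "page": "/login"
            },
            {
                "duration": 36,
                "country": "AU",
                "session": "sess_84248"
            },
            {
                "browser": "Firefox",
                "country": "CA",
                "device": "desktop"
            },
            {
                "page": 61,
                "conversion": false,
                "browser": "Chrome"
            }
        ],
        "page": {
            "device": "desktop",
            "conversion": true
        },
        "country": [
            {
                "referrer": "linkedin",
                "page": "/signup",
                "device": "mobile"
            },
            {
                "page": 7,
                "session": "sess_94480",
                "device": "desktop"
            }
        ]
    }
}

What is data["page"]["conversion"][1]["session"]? "sess_84248"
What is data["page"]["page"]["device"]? "desktop"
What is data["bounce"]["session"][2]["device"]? "mobile"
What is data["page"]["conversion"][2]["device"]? "desktop"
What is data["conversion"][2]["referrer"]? "twitter"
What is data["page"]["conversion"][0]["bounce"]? 0.37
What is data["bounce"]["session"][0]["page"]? "/signup"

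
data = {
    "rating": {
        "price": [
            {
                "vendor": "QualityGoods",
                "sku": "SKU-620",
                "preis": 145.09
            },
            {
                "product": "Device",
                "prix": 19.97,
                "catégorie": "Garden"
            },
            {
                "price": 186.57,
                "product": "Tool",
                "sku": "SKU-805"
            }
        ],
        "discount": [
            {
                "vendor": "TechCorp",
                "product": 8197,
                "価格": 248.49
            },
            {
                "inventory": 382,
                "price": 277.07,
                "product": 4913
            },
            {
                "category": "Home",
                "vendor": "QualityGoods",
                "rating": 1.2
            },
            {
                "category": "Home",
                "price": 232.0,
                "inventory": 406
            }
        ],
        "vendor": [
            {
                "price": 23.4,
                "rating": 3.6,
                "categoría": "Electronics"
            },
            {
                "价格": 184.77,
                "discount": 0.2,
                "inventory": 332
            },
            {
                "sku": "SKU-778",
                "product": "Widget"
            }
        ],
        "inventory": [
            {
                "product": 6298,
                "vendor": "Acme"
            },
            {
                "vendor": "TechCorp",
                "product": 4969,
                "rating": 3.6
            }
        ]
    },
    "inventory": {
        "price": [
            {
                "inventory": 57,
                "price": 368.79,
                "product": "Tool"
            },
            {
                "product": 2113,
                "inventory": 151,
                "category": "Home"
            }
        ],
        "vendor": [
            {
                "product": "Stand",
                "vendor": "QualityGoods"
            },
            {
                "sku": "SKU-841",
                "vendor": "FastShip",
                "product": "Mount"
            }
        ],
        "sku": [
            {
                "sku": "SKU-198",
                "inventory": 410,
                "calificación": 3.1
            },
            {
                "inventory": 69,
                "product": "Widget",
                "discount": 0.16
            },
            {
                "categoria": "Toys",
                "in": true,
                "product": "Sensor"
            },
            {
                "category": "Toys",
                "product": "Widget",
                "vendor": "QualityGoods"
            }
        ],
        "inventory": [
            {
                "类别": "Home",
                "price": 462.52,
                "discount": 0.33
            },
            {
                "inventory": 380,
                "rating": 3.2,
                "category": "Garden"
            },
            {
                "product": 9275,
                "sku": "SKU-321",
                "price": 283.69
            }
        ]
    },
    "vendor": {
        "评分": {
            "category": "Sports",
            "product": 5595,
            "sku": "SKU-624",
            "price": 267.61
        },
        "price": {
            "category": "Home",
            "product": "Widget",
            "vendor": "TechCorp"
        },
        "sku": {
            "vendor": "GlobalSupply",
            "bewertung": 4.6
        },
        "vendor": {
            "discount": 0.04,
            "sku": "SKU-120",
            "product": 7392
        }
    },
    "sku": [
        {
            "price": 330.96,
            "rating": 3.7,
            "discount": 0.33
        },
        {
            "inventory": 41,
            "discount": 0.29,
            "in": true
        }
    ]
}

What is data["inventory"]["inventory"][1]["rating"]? 3.2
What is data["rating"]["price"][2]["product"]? "Tool"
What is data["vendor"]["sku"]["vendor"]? "GlobalSupply"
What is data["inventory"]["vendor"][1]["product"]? "Mount"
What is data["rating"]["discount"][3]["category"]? "Home"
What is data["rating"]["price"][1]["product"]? "Device"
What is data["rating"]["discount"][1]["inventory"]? 382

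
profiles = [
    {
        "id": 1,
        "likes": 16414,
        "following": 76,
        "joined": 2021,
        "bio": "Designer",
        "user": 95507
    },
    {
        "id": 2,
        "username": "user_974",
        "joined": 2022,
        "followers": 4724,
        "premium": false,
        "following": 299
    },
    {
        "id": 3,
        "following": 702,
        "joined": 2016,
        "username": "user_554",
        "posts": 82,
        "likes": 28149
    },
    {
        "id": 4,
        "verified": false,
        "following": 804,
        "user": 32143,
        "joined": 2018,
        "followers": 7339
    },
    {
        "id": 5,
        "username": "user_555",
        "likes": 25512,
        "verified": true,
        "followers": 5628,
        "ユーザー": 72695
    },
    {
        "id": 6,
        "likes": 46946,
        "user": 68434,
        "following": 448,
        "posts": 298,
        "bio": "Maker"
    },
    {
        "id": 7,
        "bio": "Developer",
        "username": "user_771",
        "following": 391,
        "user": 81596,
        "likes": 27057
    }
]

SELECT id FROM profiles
[1, 2, 3, 4, 5, 6, 7]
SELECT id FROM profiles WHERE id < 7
[1, 2, 3, 4, 5, 6]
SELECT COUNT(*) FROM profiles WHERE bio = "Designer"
1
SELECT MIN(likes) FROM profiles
16414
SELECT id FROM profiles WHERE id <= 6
[1, 2, 3, 4, 5, 6]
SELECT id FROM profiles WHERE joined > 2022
[]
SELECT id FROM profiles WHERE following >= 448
[3, 4, 6]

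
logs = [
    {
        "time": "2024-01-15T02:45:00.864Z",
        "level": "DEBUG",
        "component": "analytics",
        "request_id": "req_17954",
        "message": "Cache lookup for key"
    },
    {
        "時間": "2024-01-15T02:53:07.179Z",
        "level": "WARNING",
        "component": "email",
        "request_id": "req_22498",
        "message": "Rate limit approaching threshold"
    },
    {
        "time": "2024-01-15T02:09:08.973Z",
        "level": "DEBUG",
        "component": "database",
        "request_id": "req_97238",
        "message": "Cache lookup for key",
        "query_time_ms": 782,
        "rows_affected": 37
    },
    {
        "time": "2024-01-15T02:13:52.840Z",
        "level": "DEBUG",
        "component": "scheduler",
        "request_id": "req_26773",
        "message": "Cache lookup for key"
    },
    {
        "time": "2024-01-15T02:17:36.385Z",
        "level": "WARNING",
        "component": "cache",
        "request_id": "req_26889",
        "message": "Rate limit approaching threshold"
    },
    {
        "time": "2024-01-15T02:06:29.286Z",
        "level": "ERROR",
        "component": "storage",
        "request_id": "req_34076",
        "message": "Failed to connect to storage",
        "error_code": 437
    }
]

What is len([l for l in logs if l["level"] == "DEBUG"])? 3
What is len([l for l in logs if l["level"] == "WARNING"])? 2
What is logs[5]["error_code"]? 437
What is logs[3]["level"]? "DEBUG"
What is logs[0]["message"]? "Cache lookup for key"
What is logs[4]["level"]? "WARNING"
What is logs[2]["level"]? "DEBUG"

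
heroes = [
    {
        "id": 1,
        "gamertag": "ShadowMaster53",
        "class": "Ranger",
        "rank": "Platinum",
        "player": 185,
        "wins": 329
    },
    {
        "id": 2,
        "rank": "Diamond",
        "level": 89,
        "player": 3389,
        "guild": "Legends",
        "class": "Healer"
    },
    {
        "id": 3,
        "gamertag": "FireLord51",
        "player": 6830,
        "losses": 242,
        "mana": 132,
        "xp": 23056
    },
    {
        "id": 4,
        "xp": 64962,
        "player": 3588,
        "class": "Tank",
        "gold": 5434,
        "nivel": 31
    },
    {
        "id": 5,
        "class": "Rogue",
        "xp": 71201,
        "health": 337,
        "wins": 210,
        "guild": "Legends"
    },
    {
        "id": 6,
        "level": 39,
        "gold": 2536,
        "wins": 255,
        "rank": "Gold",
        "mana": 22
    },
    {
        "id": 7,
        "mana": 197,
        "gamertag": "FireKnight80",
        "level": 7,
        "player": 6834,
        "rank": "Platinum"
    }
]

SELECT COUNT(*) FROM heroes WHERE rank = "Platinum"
2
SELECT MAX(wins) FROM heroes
329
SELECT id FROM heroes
[1, 2, 3, 4, 5, 6, 7]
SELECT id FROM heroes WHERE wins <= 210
[5]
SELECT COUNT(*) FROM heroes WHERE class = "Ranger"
1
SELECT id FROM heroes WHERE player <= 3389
[1, 2]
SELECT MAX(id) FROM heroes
7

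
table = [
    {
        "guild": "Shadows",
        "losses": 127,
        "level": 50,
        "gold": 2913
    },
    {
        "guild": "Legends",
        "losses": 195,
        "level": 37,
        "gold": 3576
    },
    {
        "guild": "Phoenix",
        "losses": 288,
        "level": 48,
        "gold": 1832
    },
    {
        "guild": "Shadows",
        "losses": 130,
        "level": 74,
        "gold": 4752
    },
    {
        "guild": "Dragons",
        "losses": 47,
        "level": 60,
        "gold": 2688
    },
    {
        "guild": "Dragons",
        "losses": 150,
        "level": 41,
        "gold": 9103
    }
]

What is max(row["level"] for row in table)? 74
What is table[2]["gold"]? 1832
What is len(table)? 6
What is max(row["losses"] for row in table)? 288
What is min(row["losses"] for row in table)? 47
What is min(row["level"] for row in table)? 37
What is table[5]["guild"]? "Dragons"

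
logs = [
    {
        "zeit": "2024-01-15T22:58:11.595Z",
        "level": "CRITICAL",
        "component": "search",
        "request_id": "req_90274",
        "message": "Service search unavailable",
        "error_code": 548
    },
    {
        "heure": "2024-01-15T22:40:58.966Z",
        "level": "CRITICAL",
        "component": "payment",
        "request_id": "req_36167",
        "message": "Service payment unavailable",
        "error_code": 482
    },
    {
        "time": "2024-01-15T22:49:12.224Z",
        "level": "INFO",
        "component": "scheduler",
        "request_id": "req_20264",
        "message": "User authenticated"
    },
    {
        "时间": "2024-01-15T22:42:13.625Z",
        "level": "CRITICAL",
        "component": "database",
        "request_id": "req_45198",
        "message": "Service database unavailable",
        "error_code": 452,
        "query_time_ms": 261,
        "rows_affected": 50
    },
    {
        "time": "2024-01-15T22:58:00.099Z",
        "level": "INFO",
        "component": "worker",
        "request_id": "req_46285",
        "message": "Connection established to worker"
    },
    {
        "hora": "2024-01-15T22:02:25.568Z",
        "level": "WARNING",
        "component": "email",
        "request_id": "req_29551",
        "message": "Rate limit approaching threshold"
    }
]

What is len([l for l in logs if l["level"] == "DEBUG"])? 0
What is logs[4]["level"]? "INFO"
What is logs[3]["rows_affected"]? 50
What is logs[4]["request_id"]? "req_46285"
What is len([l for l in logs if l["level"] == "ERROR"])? 0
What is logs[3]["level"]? "CRITICAL"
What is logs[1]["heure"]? "2024-01-15T22:40:58.966Z"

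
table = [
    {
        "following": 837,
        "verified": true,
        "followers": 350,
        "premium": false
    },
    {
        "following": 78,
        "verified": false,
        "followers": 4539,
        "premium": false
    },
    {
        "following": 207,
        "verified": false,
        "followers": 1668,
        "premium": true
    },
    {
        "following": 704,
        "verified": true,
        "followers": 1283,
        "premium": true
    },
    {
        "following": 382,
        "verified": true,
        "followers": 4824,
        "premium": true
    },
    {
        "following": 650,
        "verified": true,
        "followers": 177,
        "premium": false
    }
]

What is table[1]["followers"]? 4539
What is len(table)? 6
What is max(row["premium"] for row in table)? True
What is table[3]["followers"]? 1283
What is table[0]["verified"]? True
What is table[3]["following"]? 704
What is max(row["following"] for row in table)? 837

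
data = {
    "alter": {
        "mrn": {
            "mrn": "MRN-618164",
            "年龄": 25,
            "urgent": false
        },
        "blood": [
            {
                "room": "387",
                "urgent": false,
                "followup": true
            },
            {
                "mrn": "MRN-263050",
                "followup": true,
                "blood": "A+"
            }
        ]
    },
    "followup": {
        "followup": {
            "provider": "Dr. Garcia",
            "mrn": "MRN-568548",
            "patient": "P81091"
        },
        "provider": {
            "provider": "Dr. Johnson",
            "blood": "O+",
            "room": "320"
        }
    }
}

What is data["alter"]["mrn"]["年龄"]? 25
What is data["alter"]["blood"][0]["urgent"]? False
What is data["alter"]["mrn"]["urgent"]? False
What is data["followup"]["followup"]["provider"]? "Dr. Garcia"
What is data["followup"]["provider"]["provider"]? "Dr. Johnson"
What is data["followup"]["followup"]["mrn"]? "MRN-568548"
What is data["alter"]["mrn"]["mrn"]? "MRN-618164"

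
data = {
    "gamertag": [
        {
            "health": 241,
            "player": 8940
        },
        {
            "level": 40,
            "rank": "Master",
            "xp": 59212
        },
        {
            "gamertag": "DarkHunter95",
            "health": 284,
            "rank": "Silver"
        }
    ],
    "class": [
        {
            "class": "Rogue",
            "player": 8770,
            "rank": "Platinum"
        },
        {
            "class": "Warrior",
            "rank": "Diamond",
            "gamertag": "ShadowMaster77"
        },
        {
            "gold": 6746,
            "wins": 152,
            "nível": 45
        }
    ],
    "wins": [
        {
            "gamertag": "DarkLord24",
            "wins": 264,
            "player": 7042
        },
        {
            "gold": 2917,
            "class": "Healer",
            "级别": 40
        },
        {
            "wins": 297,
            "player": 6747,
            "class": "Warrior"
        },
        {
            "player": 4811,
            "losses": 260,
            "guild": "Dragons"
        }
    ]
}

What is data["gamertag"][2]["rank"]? "Silver"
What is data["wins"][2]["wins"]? 297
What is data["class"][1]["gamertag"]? "ShadowMaster77"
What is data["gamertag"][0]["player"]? 8940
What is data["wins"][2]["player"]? 6747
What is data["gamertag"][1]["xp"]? 59212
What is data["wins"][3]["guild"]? "Dragons"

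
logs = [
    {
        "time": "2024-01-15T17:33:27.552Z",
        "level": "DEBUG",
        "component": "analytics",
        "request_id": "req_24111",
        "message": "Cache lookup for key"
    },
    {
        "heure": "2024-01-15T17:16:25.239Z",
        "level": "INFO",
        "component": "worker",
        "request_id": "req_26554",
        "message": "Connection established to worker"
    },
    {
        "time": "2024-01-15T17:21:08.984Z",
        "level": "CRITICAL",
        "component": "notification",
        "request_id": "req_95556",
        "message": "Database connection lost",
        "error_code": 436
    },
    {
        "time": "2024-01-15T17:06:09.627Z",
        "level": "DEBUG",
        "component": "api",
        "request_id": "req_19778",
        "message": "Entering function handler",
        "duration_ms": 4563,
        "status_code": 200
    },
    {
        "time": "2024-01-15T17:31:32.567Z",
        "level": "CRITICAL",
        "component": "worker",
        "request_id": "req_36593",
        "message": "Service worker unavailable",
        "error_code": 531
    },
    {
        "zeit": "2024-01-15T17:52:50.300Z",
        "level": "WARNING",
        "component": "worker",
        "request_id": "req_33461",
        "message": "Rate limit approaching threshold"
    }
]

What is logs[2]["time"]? "2024-01-15T17:21:08.984Z"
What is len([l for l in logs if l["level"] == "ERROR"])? 0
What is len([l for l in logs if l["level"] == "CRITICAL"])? 2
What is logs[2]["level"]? "CRITICAL"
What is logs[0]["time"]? "2024-01-15T17:33:27.552Z"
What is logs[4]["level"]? "CRITICAL"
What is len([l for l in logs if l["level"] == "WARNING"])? 1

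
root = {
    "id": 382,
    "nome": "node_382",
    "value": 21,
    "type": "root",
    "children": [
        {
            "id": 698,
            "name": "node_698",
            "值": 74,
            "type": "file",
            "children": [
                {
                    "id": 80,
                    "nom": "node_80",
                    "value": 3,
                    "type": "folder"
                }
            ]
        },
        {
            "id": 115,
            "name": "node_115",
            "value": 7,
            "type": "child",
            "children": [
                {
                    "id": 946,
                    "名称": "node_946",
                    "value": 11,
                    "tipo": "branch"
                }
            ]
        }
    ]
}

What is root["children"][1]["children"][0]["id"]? 946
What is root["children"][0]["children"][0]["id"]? 80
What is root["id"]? 382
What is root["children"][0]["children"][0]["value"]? 3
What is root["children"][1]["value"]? 7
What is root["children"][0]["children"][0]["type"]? "folder"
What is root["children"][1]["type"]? "child"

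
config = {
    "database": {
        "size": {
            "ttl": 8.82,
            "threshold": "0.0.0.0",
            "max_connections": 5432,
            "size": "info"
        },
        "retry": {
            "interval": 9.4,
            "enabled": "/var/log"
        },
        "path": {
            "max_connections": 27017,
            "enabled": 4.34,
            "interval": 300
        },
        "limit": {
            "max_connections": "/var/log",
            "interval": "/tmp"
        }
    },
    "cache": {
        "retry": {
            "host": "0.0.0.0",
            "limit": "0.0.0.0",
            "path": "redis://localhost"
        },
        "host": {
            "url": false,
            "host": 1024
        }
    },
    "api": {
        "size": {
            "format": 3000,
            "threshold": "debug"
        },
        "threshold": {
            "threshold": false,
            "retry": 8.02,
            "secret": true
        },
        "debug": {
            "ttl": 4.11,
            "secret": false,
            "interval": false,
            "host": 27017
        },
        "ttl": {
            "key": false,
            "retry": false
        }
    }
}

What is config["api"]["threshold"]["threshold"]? False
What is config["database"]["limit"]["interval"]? "/tmp"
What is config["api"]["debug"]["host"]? 27017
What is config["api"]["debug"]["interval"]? False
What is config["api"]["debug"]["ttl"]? 4.11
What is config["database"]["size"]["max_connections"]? 5432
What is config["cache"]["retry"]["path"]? "redis://localhost"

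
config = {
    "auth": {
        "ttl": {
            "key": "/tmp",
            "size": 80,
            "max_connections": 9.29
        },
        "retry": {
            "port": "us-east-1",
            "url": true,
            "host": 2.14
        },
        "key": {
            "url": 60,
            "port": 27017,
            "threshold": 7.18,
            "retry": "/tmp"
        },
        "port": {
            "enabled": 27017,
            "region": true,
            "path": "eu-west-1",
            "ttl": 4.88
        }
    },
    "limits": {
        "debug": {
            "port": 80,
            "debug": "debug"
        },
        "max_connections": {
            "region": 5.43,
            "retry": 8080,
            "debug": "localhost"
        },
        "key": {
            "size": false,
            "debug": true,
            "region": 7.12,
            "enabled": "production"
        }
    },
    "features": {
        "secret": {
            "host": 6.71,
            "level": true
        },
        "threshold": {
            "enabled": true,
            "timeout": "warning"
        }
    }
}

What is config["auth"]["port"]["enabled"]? 27017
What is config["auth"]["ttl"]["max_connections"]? 9.29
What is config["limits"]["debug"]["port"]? 80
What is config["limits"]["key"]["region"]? 7.12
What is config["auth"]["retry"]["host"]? 2.14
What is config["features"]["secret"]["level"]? True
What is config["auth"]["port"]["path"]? "eu-west-1"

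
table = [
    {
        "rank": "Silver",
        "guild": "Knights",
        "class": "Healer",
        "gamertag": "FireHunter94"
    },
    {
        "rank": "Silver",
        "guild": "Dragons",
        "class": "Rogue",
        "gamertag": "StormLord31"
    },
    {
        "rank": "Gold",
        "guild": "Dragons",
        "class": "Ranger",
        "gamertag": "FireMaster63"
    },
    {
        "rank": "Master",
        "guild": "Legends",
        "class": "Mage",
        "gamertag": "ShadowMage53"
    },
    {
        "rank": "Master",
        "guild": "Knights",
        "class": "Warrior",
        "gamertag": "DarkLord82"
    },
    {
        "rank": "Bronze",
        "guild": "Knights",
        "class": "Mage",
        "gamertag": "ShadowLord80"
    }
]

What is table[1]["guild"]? "Dragons"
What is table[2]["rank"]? "Gold"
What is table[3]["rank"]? "Master"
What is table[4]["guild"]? "Knights"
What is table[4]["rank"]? "Master"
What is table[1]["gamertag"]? "StormLord31"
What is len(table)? 6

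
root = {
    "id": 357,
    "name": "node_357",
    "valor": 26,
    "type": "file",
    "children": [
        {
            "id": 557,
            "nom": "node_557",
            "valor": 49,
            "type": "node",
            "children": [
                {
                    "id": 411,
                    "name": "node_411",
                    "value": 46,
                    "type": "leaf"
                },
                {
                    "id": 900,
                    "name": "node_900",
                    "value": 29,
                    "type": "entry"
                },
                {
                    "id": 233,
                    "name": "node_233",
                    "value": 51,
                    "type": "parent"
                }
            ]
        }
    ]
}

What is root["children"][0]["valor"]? 49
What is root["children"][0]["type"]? "node"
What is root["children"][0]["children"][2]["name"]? "node_233"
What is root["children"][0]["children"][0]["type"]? "leaf"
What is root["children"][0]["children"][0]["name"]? "node_411"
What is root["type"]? "file"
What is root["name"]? "node_357"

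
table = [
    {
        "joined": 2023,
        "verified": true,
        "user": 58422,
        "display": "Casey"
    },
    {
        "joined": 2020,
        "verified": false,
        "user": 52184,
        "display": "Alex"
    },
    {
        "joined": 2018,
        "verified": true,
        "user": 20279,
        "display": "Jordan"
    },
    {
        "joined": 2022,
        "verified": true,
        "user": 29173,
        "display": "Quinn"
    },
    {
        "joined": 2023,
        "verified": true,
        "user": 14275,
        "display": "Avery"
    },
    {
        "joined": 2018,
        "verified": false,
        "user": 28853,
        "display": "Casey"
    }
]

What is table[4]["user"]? 14275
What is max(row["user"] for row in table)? 58422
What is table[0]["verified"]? True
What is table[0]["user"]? 58422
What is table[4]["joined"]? 2023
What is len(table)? 6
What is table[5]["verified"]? False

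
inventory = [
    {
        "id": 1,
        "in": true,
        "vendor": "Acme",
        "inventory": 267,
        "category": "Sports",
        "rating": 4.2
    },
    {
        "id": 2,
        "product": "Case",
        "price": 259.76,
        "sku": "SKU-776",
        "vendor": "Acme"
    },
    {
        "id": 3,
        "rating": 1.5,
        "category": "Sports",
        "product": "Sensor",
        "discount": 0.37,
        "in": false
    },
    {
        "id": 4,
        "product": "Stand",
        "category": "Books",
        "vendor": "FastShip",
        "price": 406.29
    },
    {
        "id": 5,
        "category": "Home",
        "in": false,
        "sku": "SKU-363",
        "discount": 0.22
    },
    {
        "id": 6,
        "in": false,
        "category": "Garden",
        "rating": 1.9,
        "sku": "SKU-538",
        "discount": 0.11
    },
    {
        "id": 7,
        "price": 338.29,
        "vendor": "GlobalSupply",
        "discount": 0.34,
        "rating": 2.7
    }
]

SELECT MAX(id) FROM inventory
7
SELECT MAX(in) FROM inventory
True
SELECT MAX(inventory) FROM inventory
267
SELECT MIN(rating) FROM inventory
1.5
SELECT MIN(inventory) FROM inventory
267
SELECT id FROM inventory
[1, 2, 3, 4, 5, 6, 7]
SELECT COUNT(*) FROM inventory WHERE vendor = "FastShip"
1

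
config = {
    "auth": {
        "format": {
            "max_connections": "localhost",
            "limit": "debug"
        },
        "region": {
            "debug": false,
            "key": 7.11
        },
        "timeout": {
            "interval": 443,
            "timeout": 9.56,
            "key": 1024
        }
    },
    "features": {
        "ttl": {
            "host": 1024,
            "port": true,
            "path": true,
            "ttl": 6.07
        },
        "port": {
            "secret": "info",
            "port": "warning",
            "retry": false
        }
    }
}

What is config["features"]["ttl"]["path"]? True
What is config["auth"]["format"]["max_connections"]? "localhost"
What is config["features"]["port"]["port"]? "warning"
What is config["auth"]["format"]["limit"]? "debug"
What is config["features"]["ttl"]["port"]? True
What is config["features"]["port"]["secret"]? "info"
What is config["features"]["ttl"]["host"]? 1024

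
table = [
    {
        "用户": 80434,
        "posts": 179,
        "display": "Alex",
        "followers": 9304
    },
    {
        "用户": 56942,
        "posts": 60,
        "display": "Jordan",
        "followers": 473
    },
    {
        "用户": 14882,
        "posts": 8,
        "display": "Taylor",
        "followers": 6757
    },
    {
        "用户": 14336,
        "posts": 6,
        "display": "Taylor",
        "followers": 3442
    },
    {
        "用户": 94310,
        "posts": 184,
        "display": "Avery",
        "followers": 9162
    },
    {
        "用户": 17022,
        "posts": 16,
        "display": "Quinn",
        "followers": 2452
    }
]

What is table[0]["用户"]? 80434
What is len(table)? 6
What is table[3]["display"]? "Taylor"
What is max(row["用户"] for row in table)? 94310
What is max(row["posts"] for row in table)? 184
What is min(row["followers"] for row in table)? 473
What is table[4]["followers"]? 9162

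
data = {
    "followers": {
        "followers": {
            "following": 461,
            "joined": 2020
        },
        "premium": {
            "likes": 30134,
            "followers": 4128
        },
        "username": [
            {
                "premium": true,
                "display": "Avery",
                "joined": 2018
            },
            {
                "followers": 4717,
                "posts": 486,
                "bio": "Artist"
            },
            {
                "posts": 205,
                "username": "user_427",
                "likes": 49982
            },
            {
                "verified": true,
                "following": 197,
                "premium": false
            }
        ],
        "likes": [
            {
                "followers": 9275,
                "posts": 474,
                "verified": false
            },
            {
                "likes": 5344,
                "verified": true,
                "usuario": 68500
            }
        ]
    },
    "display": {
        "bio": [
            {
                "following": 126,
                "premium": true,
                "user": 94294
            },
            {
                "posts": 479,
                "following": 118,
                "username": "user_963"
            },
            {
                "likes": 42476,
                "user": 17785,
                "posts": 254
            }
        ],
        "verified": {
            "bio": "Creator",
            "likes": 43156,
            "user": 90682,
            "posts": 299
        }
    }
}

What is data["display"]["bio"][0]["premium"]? True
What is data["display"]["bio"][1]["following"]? 118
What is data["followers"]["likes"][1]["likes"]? 5344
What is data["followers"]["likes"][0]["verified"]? False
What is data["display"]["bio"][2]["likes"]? 42476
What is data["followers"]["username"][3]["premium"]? False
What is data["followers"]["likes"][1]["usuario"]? 68500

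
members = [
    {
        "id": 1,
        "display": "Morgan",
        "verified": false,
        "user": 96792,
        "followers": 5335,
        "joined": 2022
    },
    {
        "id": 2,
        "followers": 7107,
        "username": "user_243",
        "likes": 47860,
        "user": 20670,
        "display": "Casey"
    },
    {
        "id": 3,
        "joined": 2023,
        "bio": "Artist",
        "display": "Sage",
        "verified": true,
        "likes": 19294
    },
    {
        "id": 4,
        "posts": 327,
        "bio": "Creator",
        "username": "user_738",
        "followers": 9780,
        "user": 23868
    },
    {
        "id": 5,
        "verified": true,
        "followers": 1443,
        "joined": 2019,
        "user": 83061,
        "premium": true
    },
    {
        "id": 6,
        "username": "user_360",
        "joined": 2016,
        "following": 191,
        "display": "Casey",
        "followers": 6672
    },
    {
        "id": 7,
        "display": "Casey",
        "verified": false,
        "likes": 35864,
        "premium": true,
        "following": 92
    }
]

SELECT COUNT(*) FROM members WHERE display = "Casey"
3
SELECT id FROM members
[1, 2, 3, 4, 5, 6, 7]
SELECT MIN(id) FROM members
1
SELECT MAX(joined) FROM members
2023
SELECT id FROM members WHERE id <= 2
[1, 2]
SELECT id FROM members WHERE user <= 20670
[2]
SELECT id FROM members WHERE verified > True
[]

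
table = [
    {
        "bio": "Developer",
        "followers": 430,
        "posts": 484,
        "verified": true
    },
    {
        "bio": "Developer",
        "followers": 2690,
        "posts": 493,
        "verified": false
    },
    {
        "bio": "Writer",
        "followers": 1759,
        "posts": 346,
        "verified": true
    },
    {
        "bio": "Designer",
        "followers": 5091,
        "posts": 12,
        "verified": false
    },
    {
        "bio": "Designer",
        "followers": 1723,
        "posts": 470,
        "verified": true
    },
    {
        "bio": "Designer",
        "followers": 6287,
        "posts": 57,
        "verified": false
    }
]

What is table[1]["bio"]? "Developer"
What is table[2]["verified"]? True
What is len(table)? 6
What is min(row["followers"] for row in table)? 430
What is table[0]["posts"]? 484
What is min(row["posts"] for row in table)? 12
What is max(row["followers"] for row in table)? 6287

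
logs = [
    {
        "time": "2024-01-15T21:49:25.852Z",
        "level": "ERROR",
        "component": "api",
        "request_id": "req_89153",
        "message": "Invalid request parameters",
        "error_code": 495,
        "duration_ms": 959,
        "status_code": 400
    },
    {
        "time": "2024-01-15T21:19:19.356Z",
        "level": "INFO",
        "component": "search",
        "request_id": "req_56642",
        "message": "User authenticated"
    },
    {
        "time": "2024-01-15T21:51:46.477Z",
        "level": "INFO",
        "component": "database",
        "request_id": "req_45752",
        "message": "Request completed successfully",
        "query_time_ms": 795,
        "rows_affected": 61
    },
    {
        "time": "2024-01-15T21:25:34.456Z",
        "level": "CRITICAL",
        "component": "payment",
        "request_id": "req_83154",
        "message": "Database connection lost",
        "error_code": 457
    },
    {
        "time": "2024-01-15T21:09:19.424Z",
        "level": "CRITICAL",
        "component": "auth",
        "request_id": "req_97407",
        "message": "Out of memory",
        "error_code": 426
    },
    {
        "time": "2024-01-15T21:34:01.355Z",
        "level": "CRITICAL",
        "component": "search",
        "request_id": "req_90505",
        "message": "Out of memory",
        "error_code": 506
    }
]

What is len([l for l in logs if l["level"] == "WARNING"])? 0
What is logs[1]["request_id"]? "req_56642"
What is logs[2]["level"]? "INFO"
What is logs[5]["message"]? "Out of memory"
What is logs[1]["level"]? "INFO"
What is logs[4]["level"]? "CRITICAL"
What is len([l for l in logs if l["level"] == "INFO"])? 2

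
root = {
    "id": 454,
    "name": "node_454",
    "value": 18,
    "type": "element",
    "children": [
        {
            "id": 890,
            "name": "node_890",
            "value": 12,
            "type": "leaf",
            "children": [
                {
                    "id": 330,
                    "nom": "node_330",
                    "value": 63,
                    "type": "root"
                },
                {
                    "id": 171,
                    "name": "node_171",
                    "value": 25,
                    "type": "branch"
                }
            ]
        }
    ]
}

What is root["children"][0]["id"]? 890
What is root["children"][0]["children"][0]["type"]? "root"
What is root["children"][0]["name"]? "node_890"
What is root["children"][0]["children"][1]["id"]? 171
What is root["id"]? 454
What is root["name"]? "node_454"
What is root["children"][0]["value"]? 12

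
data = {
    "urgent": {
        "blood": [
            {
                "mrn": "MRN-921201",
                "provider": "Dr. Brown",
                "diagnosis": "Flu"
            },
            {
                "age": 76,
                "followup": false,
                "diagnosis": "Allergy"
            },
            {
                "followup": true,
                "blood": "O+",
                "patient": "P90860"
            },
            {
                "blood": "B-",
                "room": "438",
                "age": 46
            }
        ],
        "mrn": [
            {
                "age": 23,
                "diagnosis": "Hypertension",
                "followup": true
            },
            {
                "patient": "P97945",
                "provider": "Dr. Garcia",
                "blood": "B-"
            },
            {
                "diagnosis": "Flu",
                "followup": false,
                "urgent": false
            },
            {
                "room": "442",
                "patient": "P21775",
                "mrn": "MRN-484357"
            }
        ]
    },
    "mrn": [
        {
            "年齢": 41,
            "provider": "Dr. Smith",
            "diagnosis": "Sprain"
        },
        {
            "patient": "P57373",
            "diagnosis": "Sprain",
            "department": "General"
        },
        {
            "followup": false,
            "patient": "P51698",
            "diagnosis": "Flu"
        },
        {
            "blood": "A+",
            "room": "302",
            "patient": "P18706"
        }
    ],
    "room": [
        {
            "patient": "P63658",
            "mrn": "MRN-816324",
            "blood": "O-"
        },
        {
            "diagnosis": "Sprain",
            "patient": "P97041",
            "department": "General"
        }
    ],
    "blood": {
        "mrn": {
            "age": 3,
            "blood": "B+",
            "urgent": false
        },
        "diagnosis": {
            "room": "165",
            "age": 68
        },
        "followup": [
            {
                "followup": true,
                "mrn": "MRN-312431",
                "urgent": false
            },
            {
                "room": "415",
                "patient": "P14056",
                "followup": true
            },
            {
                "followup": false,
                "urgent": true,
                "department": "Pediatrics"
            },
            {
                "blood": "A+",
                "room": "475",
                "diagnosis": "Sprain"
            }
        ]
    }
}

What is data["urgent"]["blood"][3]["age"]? 46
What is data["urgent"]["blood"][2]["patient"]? "P90860"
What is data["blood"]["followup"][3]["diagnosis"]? "Sprain"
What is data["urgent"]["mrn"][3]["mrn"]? "MRN-484357"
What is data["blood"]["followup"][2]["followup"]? False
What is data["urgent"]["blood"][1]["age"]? 76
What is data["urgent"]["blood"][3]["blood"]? "B-"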